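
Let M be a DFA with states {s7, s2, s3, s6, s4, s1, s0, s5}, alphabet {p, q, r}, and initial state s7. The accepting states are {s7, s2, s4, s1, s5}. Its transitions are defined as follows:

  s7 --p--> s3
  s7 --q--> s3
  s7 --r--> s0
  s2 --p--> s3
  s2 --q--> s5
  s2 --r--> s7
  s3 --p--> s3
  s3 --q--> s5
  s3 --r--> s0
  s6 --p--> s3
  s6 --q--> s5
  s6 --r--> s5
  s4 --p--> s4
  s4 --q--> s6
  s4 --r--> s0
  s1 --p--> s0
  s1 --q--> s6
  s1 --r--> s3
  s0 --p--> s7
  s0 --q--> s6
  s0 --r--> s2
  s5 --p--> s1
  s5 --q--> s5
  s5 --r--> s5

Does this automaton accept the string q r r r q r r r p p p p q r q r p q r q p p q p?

No

start at s7
read 'q': s7 → s3
read 'r': s3 → s0
read 'r': s0 → s2
read 'r': s2 → s7
read 'q': s7 → s3
read 'r': s3 → s0
read 'r': s0 → s2
read 'r': s2 → s7
read 'p': s7 → s3
read 'p': s3 → s3
read 'p': s3 → s3
read 'p': s3 → s3
read 'q': s3 → s5
read 'r': s5 → s5
read 'q': s5 → s5
read 'r': s5 → s5
read 'p': s5 → s1
read 'q': s1 → s6
read 'r': s6 → s5
read 'q': s5 → s5
read 'p': s5 → s1
read 'p': s1 → s0
read 'q': s0 → s6
read 'p': s6 → s3
End state s3 is not accepting.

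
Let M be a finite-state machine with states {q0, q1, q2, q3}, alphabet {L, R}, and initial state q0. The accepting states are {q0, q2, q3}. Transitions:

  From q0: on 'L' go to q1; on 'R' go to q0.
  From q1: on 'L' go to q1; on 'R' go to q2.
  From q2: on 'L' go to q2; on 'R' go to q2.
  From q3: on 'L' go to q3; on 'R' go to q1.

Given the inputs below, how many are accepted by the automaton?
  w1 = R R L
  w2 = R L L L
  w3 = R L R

w1: Trace: q0 -R-> q0 -R-> q0 -L-> q1  → end q1, rejected
w2: Trace: q0 -R-> q0 -L-> q1 -L-> q1 -L-> q1  → end q1, rejected
w3: Trace: q0 -R-> q0 -L-> q1 -R-> q2  → end q2, accepted

1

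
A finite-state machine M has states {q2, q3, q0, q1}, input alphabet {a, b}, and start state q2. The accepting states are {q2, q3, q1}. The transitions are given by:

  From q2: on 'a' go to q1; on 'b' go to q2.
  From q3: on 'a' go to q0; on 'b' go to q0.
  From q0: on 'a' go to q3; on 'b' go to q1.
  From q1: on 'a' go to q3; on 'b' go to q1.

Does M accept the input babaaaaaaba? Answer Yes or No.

start at q2
read 'b': q2 → q2
read 'a': q2 → q1
read 'b': q1 → q1
read 'a': q1 → q3
read 'a': q3 → q0
read 'a': q0 → q3
read 'a': q3 → q0
read 'a': q0 → q3
read 'a': q3 → q0
read 'b': q0 → q1
read 'a': q1 → q3
End state q3 is accepting.

Yes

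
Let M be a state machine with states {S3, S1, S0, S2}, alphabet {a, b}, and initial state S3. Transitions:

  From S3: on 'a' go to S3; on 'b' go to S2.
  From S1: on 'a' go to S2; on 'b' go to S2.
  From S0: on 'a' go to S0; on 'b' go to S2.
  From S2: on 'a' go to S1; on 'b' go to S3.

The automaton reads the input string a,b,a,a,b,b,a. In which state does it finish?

start at S3
read 'a': S3 → S3
read 'b': S3 → S2
read 'a': S2 → S1
read 'a': S1 → S2
read 'b': S2 → S3
read 'b': S3 → S2
read 'a': S2 → S1

S1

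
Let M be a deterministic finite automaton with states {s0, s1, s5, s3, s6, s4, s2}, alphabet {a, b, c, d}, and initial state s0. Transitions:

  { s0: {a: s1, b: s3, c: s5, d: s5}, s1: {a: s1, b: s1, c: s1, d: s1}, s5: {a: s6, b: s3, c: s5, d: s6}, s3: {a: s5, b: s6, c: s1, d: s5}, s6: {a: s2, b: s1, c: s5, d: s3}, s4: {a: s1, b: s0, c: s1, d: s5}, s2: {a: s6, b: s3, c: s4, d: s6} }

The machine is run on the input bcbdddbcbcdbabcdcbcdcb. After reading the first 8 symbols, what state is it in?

Trace: s0 -b-> s3 -c-> s1 -b-> s1 -d-> s1 -d-> s1 -d-> s1 -b-> s1 -c-> s1
After 8 symbols: s1.

s1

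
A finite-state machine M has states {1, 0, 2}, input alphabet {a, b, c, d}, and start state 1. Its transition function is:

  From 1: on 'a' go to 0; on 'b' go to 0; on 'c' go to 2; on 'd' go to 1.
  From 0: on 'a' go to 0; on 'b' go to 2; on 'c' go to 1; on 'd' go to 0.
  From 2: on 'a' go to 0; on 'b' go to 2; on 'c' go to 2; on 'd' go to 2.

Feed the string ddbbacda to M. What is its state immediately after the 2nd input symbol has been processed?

1

Trace: 1 -d-> 1 -d-> 1
After 2 symbols: 1.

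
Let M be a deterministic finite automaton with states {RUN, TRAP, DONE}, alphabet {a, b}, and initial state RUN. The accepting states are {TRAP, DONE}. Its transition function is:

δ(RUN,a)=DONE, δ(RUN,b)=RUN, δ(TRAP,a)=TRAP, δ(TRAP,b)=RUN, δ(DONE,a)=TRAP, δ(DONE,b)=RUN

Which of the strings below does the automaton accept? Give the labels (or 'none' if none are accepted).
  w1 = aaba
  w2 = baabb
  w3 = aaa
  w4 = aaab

w1:
  start at RUN
  read 'a': RUN → DONE
  read 'a': DONE → TRAP
  read 'b': TRAP → RUN
  read 'a': RUN → DONE
  end DONE, accepted
w2:
  start at RUN
  read 'b': RUN → RUN
  read 'a': RUN → DONE
  read 'a': DONE → TRAP
  read 'b': TRAP → RUN
  read 'b': RUN → RUN
  end RUN, rejected
w3:
  start at RUN
  read 'a': RUN → DONE
  read 'a': DONE → TRAP
  read 'a': TRAP → TRAP
  end TRAP, accepted
w4:
  start at RUN
  read 'a': RUN → DONE
  read 'a': DONE → TRAP
  read 'a': TRAP → TRAP
  read 'b': TRAP → RUN
  end RUN, rejected

w1, w3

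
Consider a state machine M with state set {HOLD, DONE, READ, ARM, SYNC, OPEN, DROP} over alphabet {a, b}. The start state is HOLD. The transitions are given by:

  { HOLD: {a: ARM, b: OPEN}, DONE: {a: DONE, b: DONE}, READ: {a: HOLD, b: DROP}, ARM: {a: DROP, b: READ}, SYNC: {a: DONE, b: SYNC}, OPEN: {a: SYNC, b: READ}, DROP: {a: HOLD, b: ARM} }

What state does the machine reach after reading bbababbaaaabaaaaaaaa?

Trace: HOLD -b-> OPEN -b-> READ -a-> HOLD -b-> OPEN -a-> SYNC -b-> SYNC -b-> SYNC -a-> DONE -a-> DONE -a-> DONE -a-> DONE -b-> DONE -a-> DONE -a-> DONE -a-> DONE -a-> DONE -a-> DONE -a-> DONE -a-> DONE -a-> DONE

DONE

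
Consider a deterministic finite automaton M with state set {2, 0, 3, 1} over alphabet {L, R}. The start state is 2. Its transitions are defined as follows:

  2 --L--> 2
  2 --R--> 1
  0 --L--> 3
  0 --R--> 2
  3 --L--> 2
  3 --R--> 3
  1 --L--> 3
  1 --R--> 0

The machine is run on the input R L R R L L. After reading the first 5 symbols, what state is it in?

start at 2
read 'R': 2 → 1
read 'L': 1 → 3
read 'R': 3 → 3
read 'R': 3 → 3
read 'L': 3 → 2
After 5 symbols: 2.

2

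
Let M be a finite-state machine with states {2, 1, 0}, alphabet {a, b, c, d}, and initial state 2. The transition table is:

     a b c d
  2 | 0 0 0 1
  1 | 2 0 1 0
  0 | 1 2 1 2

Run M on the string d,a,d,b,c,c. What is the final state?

1

Trace: 2 -d-> 1 -a-> 2 -d-> 1 -b-> 0 -c-> 1 -c-> 1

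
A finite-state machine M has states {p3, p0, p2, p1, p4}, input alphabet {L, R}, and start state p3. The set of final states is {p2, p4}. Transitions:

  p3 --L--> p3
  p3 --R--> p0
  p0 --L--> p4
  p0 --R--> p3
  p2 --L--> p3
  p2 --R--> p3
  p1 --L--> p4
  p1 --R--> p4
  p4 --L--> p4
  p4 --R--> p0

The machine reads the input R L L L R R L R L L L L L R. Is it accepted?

No

Trace: p3 -R-> p0 -L-> p4 -L-> p4 -L-> p4 -R-> p0 -R-> p3 -L-> p3 -R-> p0 -L-> p4 -L-> p4 -L-> p4 -L-> p4 -L-> p4 -R-> p0
End state p0 is not accepting.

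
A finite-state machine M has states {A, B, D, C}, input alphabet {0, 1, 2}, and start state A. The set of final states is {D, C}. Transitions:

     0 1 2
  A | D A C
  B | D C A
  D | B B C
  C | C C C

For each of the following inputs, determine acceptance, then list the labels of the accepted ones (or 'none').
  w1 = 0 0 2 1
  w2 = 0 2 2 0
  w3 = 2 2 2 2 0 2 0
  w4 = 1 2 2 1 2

w2, w3, w4

w1: Trace: A -0-> D -0-> B -2-> A -1-> A  → end A, rejected
w2: Trace: A -0-> D -2-> C -2-> C -0-> C  → end C, accepted
w3: Trace: A -2-> C -2-> C -2-> C -2-> C -0-> C -2-> C -0-> C  → end C, accepted
w4: Trace: A -1-> A -2-> C -2-> C -1-> C -2-> C  → end C, accepted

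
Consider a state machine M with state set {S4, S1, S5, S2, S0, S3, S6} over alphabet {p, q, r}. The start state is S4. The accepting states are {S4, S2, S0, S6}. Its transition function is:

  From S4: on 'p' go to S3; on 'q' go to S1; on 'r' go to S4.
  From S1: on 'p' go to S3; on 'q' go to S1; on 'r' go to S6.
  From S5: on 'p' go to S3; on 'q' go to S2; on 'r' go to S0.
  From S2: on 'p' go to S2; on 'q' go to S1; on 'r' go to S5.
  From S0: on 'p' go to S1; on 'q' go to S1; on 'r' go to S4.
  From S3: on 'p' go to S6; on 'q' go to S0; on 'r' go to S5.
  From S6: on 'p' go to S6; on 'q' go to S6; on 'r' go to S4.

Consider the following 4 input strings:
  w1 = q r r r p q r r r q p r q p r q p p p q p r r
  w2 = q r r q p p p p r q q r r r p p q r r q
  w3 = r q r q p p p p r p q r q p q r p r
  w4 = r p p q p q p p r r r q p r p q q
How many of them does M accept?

1

w1: S4 → S1 → S6 → S4 → S4 → S3 → S0 → S4 → S4 → S4 → S1 → S3 → S5 → S2 → S2 → S5 → S2 → S2 → S2 → S2 → S1 → S3 → S5 → S0  → end S0, accepted
w2: S4 → S1 → S6 → S4 → S1 → S3 → S6 → S6 → S6 → S4 → S1 → S1 → S6 → S4 → S4 → S3 → S6 → S6 → S4 → S4 → S1  → end S1, rejected
w3: S4 → S4 → S1 → S6 → S6 → S6 → S6 → S6 → S6 → S4 → S3 → S0 → S4 → S1 → S3 → S0 → S4 → S3 → S5  → end S5, rejected
w4: S4 → S4 → S3 → S6 → S6 → S6 → S6 → S6 → S6 → S4 → S4 → S4 → S1 → S3 → S5 → S3 → S0 → S1  → end S1, rejected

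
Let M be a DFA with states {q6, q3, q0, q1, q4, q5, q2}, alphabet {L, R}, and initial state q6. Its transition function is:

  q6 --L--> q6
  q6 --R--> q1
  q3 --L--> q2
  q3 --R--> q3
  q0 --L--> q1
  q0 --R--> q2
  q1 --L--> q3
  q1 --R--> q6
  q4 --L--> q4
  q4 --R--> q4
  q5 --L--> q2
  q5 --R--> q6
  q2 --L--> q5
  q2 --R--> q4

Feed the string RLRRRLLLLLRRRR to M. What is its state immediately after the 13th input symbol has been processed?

q4

q6 → q1 → q3 → q3 → q3 → q3 → q2 → q5 → q2 → q5 → q2 → q4 → q4 → q4
After 13 symbols: q4.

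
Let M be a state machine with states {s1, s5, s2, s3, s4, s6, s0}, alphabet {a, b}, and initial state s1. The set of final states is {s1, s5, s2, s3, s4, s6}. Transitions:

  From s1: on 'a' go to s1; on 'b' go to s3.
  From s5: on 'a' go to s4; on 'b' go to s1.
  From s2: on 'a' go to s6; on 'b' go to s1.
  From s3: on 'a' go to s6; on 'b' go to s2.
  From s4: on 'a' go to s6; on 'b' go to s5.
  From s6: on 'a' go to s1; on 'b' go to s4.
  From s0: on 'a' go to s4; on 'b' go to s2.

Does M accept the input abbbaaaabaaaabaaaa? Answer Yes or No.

Yes

start at s1
read 'a': s1 → s1
read 'b': s1 → s3
read 'b': s3 → s2
read 'b': s2 → s1
read 'a': s1 → s1
read 'a': s1 → s1
read 'a': s1 → s1
read 'a': s1 → s1
read 'b': s1 → s3
read 'a': s3 → s6
read 'a': s6 → s1
read 'a': s1 → s1
read 'a': s1 → s1
read 'b': s1 → s3
read 'a': s3 → s6
read 'a': s6 → s1
read 'a': s1 → s1
read 'a': s1 → s1
End state s1 is accepting.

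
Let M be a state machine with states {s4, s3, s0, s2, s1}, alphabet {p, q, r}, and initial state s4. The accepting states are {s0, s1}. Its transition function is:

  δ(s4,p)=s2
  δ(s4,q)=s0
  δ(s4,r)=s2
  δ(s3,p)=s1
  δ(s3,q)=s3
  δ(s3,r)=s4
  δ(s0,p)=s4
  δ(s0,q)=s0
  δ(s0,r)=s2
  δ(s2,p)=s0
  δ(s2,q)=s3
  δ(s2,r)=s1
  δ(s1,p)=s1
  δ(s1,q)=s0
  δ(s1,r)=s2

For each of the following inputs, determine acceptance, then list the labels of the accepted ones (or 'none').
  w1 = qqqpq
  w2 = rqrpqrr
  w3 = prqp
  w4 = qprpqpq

w1: Trace: s4 -q-> s0 -q-> s0 -q-> s0 -p-> s4 -q-> s0  → end s0, accepted
w2: Trace: s4 -r-> s2 -q-> s3 -r-> s4 -p-> s2 -q-> s3 -r-> s4 -r-> s2  → end s2, rejected
w3: Trace: s4 -p-> s2 -r-> s1 -q-> s0 -p-> s4  → end s4, rejected
w4: Trace: s4 -q-> s0 -p-> s4 -r-> s2 -p-> s0 -q-> s0 -p-> s4 -q-> s0  → end s0, accepted

w1, w4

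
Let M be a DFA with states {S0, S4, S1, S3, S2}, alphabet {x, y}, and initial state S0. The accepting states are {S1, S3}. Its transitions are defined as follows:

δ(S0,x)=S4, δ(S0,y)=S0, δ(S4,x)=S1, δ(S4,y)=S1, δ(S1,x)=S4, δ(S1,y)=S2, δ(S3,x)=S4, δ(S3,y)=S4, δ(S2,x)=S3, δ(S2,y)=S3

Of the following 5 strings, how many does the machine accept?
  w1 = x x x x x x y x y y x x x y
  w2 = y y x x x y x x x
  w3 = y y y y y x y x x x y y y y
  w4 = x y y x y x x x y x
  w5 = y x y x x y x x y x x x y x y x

2

w1: S0 → S4 → S1 → S4 → S1 → S4 → S1 → S2 → S3 → S4 → S1 → S4 → S1 → S4 → S1  → end S1, accepted
w2: S0 → S0 → S0 → S4 → S1 → S4 → S1 → S4 → S1 → S4  → end S4, rejected
w3: S0 → S0 → S0 → S0 → S0 → S0 → S4 → S1 → S4 → S1 → S4 → S1 → S2 → S3 → S4  → end S4, rejected
w4: S0 → S4 → S1 → S2 → S3 → S4 → S1 → S4 → S1 → S2 → S3  → end S3, accepted
w5: S0 → S0 → S4 → S1 → S4 → S1 → S2 → S3 → S4 → S1 → S4 → S1 → S4 → S1 → S4 → S1 → S4  → end S4, rejected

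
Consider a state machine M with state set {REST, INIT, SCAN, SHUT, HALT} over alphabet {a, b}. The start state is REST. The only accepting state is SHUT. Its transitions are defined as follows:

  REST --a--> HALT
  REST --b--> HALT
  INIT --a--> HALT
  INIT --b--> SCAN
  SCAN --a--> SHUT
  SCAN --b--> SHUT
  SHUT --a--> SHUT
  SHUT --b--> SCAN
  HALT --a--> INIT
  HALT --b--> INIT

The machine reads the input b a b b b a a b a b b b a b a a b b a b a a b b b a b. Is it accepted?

start at REST
read 'b': REST → HALT
read 'a': HALT → INIT
read 'b': INIT → SCAN
read 'b': SCAN → SHUT
read 'b': SHUT → SCAN
read 'a': SCAN → SHUT
read 'a': SHUT → SHUT
read 'b': SHUT → SCAN
read 'a': SCAN → SHUT
read 'b': SHUT → SCAN
read 'b': SCAN → SHUT
read 'b': SHUT → SCAN
read 'a': SCAN → SHUT
read 'b': SHUT → SCAN
read 'a': SCAN → SHUT
read 'a': SHUT → SHUT
read 'b': SHUT → SCAN
read 'b': SCAN → SHUT
read 'a': SHUT → SHUT
read 'b': SHUT → SCAN
read 'a': SCAN → SHUT
read 'a': SHUT → SHUT
read 'b': SHUT → SCAN
read 'b': SCAN → SHUT
read 'b': SHUT → SCAN
read 'a': SCAN → SHUT
read 'b': SHUT → SCAN
End state SCAN is not accepting.

No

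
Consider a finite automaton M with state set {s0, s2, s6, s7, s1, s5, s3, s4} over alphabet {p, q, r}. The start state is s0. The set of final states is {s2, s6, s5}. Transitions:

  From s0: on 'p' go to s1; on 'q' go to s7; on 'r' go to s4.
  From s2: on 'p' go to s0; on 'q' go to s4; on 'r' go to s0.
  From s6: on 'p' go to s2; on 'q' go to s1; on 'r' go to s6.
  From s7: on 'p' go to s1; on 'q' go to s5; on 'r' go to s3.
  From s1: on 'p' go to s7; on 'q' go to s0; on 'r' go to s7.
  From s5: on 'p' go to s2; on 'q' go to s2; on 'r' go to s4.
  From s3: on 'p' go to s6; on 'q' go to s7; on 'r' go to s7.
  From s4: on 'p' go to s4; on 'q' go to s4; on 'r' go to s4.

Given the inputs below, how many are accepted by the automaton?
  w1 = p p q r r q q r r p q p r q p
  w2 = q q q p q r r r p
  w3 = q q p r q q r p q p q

1

w1:
  start at s0
  read 'p': s0 → s1
  read 'p': s1 → s7
  read 'q': s7 → s5
  read 'r': s5 → s4
  read 'r': s4 → s4
  read 'q': s4 → s4
  read 'q': s4 → s4
  read 'r': s4 → s4
  read 'r': s4 → s4
  read 'p': s4 → s4
  read 'q': s4 → s4
  read 'p': s4 → s4
  read 'r': s4 → s4
  read 'q': s4 → s4
  read 'p': s4 → s4
  end s4, rejected
w2:
  start at s0
  read 'q': s0 → s7
  read 'q': s7 → s5
  read 'q': s5 → s2
  read 'p': s2 → s0
  read 'q': s0 → s7
  read 'r': s7 → s3
  read 'r': s3 → s7
  read 'r': s7 → s3
  read 'p': s3 → s6
  end s6, accepted
w3:
  start at s0
  read 'q': s0 → s7
  read 'q': s7 → s5
  read 'p': s5 → s2
  read 'r': s2 → s0
  read 'q': s0 → s7
  read 'q': s7 → s5
  read 'r': s5 → s4
  read 'p': s4 → s4
  read 'q': s4 → s4
  read 'p': s4 → s4
  read 'q': s4 → s4
  end s4, rejected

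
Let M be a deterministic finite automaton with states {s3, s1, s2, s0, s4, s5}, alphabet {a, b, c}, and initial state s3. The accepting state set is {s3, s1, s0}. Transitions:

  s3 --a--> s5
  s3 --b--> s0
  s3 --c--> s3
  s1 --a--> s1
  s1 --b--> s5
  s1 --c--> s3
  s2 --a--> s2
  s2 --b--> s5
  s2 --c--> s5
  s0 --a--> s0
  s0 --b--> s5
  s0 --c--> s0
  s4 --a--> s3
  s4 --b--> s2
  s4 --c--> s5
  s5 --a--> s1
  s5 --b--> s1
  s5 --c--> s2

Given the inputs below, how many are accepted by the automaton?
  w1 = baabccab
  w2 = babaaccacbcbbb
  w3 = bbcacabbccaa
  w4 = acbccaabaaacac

w1:
  start at s3
  read 'b': s3 → s0
  read 'a': s0 → s0
  read 'a': s0 → s0
  read 'b': s0 → s5
  read 'c': s5 → s2
  read 'c': s2 → s5
  read 'a': s5 → s1
  read 'b': s1 → s5
  end s5, rejected
w2:
  start at s3
  read 'b': s3 → s0
  read 'a': s0 → s0
  read 'b': s0 → s5
  read 'a': s5 → s1
  read 'a': s1 → s1
  read 'c': s1 → s3
  read 'c': s3 → s3
  read 'a': s3 → s5
  read 'c': s5 → s2
  read 'b': s2 → s5
  read 'c': s5 → s2
  read 'b': s2 → s5
  read 'b': s5 → s1
  read 'b': s1 → s5
  end s5, rejected
w3:
  start at s3
  read 'b': s3 → s0
  read 'b': s0 → s5
  read 'c': s5 → s2
  read 'a': s2 → s2
  read 'c': s2 → s5
  read 'a': s5 → s1
  read 'b': s1 → s5
  read 'b': s5 → s1
  read 'c': s1 → s3
  read 'c': s3 → s3
  read 'a': s3 → s5
  read 'a': s5 → s1
  end s1, accepted
w4:
  start at s3
  read 'a': s3 → s5
  read 'c': s5 → s2
  read 'b': s2 → s5
  read 'c': s5 → s2
  read 'c': s2 → s5
  read 'a': s5 → s1
  read 'a': s1 → s1
  read 'b': s1 → s5
  read 'a': s5 → s1
  read 'a': s1 → s1
  read 'a': s1 → s1
  read 'c': s1 → s3
  read 'a': s3 → s5
  read 'c': s5 → s2
  end s2, rejected

1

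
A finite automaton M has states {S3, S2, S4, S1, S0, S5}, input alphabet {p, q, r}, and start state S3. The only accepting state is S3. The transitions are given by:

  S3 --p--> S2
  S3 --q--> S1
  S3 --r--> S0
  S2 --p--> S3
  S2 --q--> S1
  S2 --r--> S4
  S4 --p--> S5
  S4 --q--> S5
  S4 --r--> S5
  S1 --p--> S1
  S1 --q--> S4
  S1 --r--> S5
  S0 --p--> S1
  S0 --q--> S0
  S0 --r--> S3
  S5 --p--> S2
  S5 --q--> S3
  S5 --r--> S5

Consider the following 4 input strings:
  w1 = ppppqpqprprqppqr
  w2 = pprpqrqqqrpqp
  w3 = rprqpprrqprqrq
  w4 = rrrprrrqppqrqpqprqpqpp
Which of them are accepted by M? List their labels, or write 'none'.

none

w1: Trace: S3 -p-> S2 -p-> S3 -p-> S2 -p-> S3 -q-> S1 -p-> S1 -q-> S4 -p-> S5 -r-> S5 -p-> S2 -r-> S4 -q-> S5 -p-> S2 -p-> S3 -q-> S1 -r-> S5  → end S5, rejected
w2: Trace: S3 -p-> S2 -p-> S3 -r-> S0 -p-> S1 -q-> S4 -r-> S5 -q-> S3 -q-> S1 -q-> S4 -r-> S5 -p-> S2 -q-> S1 -p-> S1  → end S1, rejected
w3: Trace: S3 -r-> S0 -p-> S1 -r-> S5 -q-> S3 -p-> S2 -p-> S3 -r-> S0 -r-> S3 -q-> S1 -p-> S1 -r-> S5 -q-> S3 -r-> S0 -q-> S0  → end S0, rejected
w4: Trace: S3 -r-> S0 -r-> S3 -r-> S0 -p-> S1 -r-> S5 -r-> S5 -r-> S5 -q-> S3 -p-> S2 -p-> S3 -q-> S1 -r-> S5 -q-> S3 -p-> S2 -q-> S1 -p-> S1 -r-> S5 -q-> S3 -p-> S2 -q-> S1 -p-> S1 -p-> S1  → end S1, rejected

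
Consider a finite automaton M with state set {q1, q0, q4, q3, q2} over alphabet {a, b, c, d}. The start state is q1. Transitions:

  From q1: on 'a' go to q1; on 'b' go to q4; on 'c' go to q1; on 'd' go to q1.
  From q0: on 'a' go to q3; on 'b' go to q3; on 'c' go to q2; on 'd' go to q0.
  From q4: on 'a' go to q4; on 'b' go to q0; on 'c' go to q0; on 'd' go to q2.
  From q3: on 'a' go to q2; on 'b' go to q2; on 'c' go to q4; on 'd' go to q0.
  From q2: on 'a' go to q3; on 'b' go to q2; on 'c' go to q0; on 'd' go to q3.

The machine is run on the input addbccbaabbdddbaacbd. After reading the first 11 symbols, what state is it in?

q2

Trace: q1 -a-> q1 -d-> q1 -d-> q1 -b-> q4 -c-> q0 -c-> q2 -b-> q2 -a-> q3 -a-> q2 -b-> q2 -b-> q2
After 11 symbols: q2.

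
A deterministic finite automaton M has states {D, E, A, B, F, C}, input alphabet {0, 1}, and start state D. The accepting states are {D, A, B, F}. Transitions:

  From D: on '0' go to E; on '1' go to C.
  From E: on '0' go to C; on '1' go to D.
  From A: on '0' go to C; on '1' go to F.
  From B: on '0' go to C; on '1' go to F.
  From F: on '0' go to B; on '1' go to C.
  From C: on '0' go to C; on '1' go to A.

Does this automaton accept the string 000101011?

start at D
read '0': D → E
read '0': E → C
read '0': C → C
read '1': C → A
read '0': A → C
read '1': C → A
read '0': A → C
read '1': C → A
read '1': A → F
End state F is accepting.

Yes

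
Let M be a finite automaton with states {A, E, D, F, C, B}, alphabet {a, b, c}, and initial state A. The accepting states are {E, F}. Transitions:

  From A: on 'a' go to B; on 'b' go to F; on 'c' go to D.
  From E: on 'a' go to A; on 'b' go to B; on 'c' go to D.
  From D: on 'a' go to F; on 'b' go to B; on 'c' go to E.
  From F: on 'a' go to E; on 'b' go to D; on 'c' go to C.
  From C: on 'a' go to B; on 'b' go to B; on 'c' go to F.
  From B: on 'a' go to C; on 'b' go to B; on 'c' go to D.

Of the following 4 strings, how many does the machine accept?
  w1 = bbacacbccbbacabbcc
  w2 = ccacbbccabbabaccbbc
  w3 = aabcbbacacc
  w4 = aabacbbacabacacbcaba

3

w1: A → F → D → F → C → B → D → B → D → E → B → B → C → F → E → B → B → D → E  → end E, accepted
w2: A → D → E → A → D → B → B → D → E → A → F → D → F → D → F → C → F → D → B → D  → end D, rejected
w3: A → B → C → B → D → B → B → C → F → E → D → E  → end E, accepted
w4: A → B → C → B → C → F → D → B → C → F → E → B → C → F → E → D → B → D → F → D → F  → end F, accepted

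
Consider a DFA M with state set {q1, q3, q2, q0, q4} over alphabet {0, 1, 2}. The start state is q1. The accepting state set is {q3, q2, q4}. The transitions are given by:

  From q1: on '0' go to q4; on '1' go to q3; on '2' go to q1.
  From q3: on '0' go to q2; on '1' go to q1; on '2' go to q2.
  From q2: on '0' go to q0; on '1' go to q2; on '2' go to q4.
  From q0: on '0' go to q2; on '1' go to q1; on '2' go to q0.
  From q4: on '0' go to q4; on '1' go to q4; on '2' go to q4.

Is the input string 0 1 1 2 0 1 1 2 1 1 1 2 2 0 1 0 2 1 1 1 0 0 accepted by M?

start at q1
read '0': q1 → q4
read '1': q4 → q4
read '1': q4 → q4
read '2': q4 → q4
read '0': q4 → q4
read '1': q4 → q4
read '1': q4 → q4
read '2': q4 → q4
read '1': q4 → q4
read '1': q4 → q4
read '1': q4 → q4
read '2': q4 → q4
read '2': q4 → q4
read '0': q4 → q4
read '1': q4 → q4
read '0': q4 → q4
read '2': q4 → q4
read '1': q4 → q4
read '1': q4 → q4
read '1': q4 → q4
read '0': q4 → q4
read '0': q4 → q4
End state q4 is accepting.

Yes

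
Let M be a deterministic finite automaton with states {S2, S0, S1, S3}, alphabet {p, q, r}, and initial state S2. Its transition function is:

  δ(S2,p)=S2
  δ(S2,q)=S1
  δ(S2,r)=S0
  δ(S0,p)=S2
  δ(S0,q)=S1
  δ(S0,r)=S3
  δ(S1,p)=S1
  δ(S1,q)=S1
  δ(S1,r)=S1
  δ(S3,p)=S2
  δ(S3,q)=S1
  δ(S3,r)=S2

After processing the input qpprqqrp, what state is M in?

S1

Trace: S2 -q-> S1 -p-> S1 -p-> S1 -r-> S1 -q-> S1 -q-> S1 -r-> S1 -p-> S1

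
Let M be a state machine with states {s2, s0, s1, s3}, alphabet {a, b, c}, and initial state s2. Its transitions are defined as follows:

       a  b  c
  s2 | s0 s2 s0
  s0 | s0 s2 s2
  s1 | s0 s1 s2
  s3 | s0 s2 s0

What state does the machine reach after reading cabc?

s0

s2 → s0 → s0 → s2 → s0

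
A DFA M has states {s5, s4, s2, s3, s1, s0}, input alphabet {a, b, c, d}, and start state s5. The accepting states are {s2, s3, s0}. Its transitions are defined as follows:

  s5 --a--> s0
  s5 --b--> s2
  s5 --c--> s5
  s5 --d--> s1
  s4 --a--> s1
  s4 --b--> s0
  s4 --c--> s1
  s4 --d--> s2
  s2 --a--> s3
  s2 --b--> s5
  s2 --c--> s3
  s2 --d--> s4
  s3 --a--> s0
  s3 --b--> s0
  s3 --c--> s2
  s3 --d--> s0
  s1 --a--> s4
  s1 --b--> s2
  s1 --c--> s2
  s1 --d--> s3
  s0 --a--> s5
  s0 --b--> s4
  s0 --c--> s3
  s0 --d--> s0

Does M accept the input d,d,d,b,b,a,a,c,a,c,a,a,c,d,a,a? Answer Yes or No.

s5 → s1 → s3 → s0 → s4 → s0 → s5 → s0 → s3 → s0 → s3 → s0 → s5 → s5 → s1 → s4 → s1
End state s1 is not accepting.

No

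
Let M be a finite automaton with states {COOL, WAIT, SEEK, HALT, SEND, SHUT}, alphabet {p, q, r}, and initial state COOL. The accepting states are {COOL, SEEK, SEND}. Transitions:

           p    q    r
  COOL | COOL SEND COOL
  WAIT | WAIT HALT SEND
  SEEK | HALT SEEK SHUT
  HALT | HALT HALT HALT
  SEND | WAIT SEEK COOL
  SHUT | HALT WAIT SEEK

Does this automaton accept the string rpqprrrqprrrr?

Yes

COOL → COOL → COOL → SEND → WAIT → SEND → COOL → COOL → SEND → WAIT → SEND → COOL → COOL → COOL
End state COOL is accepting.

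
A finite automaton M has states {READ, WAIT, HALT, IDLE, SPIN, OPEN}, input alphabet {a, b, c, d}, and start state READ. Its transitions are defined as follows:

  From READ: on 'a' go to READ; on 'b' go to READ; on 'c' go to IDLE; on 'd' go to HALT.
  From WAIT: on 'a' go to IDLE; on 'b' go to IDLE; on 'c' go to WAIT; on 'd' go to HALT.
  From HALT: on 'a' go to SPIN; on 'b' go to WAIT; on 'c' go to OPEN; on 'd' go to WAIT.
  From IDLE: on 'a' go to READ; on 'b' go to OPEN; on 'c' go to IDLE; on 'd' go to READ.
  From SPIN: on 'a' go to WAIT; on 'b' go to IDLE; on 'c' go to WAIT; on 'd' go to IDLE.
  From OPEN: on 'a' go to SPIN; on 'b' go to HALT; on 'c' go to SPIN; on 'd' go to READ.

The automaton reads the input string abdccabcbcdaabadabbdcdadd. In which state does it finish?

READ → READ → READ → HALT → OPEN → SPIN → WAIT → IDLE → IDLE → OPEN → SPIN → IDLE → READ → READ → READ → READ → HALT → SPIN → IDLE → OPEN → READ → IDLE → READ → READ → HALT → WAIT

WAIT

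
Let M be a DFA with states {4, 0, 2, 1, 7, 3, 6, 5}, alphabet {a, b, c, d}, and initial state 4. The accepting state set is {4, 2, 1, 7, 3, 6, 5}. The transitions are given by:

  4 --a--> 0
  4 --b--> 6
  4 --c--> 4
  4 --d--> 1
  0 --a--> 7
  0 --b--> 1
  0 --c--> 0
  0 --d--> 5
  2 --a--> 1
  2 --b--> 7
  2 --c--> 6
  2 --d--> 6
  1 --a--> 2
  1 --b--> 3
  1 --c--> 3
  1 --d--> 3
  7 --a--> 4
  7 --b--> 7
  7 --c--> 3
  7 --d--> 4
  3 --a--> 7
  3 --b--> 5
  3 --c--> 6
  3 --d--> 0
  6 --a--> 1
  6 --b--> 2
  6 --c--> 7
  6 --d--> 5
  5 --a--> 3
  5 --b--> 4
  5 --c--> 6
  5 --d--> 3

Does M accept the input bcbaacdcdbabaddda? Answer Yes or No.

Yes

Trace: 4 -b-> 6 -c-> 7 -b-> 7 -a-> 4 -a-> 0 -c-> 0 -d-> 5 -c-> 6 -d-> 5 -b-> 4 -a-> 0 -b-> 1 -a-> 2 -d-> 6 -d-> 5 -d-> 3 -a-> 7
End state 7 is accepting.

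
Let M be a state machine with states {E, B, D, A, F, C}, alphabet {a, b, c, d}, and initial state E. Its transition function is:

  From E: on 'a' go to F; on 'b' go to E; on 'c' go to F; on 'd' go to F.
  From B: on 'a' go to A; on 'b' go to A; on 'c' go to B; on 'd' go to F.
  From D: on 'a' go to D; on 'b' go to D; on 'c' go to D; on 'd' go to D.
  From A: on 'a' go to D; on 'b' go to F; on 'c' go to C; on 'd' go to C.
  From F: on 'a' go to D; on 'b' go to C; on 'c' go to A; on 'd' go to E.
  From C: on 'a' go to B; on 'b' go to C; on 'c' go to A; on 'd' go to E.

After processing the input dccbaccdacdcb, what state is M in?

D

Trace: E -d-> F -c-> A -c-> C -b-> C -a-> B -c-> B -c-> B -d-> F -a-> D -c-> D -d-> D -c-> D -b-> D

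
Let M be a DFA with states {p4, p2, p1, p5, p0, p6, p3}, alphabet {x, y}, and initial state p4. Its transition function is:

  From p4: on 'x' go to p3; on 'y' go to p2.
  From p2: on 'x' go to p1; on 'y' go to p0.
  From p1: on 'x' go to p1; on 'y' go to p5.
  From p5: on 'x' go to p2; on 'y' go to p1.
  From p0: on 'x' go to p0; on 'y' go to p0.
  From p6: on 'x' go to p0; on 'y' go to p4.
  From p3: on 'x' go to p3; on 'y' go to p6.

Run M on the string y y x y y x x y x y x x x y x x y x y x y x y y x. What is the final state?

p0

Trace: p4 -y-> p2 -y-> p0 -x-> p0 -y-> p0 -y-> p0 -x-> p0 -x-> p0 -y-> p0 -x-> p0 -y-> p0 -x-> p0 -x-> p0 -x-> p0 -y-> p0 -x-> p0 -x-> p0 -y-> p0 -x-> p0 -y-> p0 -x-> p0 -y-> p0 -x-> p0 -y-> p0 -y-> p0 -x-> p0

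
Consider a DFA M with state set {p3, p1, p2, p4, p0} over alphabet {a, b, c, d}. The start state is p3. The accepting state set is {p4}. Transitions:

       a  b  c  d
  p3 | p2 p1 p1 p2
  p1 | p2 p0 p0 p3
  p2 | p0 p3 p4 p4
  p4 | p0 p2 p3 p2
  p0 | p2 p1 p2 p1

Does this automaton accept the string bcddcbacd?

No

start at p3
read 'b': p3 → p1
read 'c': p1 → p0
read 'd': p0 → p1
read 'd': p1 → p3
read 'c': p3 → p1
read 'b': p1 → p0
read 'a': p0 → p2
read 'c': p2 → p4
read 'd': p4 → p2
End state p2 is not accepting.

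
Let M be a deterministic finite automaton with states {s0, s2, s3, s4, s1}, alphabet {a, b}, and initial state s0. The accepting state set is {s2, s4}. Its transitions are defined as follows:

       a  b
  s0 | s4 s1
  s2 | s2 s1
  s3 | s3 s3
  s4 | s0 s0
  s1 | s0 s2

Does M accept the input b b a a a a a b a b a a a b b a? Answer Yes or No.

start at s0
read 'b': s0 → s1
read 'b': s1 → s2
read 'a': s2 → s2
read 'a': s2 → s2
read 'a': s2 → s2
read 'a': s2 → s2
read 'a': s2 → s2
read 'b': s2 → s1
read 'a': s1 → s0
read 'b': s0 → s1
read 'a': s1 → s0
read 'a': s0 → s4
read 'a': s4 → s0
read 'b': s0 → s1
read 'b': s1 → s2
read 'a': s2 → s2
End state s2 is accepting.

Yes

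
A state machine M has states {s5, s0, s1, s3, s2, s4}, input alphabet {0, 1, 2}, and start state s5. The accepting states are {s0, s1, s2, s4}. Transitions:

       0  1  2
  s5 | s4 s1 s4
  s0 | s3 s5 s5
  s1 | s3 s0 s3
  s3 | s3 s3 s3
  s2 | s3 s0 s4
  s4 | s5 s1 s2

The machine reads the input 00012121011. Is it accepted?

No

Trace: s5 -0-> s4 -0-> s5 -0-> s4 -1-> s1 -2-> s3 -1-> s3 -2-> s3 -1-> s3 -0-> s3 -1-> s3 -1-> s3
End state s3 is not accepting.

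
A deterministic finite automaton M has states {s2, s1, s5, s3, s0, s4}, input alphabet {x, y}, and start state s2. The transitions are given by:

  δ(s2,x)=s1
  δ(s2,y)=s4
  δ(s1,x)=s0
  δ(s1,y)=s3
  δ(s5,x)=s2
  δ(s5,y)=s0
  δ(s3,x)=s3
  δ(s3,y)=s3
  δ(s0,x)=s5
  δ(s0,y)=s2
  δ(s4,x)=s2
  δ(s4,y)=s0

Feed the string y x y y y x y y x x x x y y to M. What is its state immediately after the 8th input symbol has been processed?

s3

start at s2
read 'y': s2 → s4
read 'x': s4 → s2
read 'y': s2 → s4
read 'y': s4 → s0
read 'y': s0 → s2
read 'x': s2 → s1
read 'y': s1 → s3
read 'y': s3 → s3
After 8 symbols: s3.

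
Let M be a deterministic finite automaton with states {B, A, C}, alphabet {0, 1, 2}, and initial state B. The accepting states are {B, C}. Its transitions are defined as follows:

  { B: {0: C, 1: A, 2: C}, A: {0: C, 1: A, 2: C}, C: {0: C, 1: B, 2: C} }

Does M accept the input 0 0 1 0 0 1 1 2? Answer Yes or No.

B → C → C → B → C → C → B → A → C
End state C is accepting.

Yes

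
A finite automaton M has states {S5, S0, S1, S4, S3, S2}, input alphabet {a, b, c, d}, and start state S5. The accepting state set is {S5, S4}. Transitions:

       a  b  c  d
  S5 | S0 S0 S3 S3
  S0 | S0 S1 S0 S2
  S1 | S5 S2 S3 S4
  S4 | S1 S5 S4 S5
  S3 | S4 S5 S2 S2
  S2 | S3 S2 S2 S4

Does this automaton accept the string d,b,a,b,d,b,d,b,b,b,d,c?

start at S5
read 'd': S5 → S3
read 'b': S3 → S5
read 'a': S5 → S0
read 'b': S0 → S1
read 'd': S1 → S4
read 'b': S4 → S5
read 'd': S5 → S3
read 'b': S3 → S5
read 'b': S5 → S0
read 'b': S0 → S1
read 'd': S1 → S4
read 'c': S4 → S4
End state S4 is accepting.

Yes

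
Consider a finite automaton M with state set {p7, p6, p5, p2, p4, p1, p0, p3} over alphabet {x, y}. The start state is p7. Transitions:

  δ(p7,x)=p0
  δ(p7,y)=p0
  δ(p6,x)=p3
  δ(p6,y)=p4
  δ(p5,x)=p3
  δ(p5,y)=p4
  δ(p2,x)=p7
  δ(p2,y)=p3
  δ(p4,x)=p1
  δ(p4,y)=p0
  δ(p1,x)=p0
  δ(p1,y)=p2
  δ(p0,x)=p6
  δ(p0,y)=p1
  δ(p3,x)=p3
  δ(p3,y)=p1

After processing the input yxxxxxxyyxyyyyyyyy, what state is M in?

p1

start at p7
read 'y': p7 → p0
read 'x': p0 → p6
read 'x': p6 → p3
read 'x': p3 → p3
read 'x': p3 → p3
read 'x': p3 → p3
read 'x': p3 → p3
read 'y': p3 → p1
read 'y': p1 → p2
read 'x': p2 → p7
read 'y': p7 → p0
read 'y': p0 → p1
read 'y': p1 → p2
read 'y': p2 → p3
read 'y': p3 → p1
read 'y': p1 → p2
read 'y': p2 → p3
read 'y': p3 → p1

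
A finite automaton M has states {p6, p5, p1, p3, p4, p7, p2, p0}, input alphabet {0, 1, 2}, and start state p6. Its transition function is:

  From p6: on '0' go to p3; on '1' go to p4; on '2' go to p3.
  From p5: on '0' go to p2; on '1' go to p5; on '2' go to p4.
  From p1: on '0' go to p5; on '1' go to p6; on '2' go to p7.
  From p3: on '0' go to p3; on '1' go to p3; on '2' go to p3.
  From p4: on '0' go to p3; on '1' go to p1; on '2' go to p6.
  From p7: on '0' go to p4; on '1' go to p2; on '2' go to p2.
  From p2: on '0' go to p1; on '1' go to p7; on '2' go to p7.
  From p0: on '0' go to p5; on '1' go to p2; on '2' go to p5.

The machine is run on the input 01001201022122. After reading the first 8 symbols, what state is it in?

p3

p6 → p3 → p3 → p3 → p3 → p3 → p3 → p3 → p3
After 8 symbols: p3.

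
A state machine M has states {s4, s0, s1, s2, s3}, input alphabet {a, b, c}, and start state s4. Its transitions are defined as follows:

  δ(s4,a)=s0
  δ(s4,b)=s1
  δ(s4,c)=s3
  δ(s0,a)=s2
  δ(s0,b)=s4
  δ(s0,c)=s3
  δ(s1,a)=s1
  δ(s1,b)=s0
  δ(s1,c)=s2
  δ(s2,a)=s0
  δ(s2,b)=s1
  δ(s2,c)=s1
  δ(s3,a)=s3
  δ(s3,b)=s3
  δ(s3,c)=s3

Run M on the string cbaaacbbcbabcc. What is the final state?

s3

start at s4
read 'c': s4 → s3
read 'b': s3 → s3
read 'a': s3 → s3
read 'a': s3 → s3
read 'a': s3 → s3
read 'c': s3 → s3
read 'b': s3 → s3
read 'b': s3 → s3
read 'c': s3 → s3
read 'b': s3 → s3
read 'a': s3 → s3
read 'b': s3 → s3
read 'c': s3 → s3
read 'c': s3 → s3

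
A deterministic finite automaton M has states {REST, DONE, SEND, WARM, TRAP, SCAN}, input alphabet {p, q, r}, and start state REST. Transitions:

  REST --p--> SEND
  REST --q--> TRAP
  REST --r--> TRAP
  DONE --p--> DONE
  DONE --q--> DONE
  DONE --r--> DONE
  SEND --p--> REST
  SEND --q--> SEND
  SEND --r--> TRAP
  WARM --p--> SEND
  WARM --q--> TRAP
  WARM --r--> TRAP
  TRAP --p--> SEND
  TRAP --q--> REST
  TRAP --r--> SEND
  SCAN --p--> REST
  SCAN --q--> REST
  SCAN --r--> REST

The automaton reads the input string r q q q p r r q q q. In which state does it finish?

Trace: REST -r-> TRAP -q-> REST -q-> TRAP -q-> REST -p-> SEND -r-> TRAP -r-> SEND -q-> SEND -q-> SEND -q-> SEND

SEND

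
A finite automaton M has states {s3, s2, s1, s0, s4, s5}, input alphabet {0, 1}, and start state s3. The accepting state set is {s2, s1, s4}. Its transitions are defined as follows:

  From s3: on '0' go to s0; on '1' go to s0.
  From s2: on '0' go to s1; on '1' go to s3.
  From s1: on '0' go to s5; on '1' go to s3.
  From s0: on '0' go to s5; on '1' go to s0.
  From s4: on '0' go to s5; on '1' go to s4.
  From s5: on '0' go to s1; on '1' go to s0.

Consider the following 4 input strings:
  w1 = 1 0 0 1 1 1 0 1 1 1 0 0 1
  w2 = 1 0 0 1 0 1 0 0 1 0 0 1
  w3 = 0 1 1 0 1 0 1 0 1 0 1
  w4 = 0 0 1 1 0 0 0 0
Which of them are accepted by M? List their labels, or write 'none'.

w4

w1:
  start at s3
  read '1': s3 → s0
  read '0': s0 → s5
  read '0': s5 → s1
  read '1': s1 → s3
  read '1': s3 → s0
  read '1': s0 → s0
  read '0': s0 → s5
  read '1': s5 → s0
  read '1': s0 → s0
  read '1': s0 → s0
  read '0': s0 → s5
  read '0': s5 → s1
  read '1': s1 → s3
  end s3, rejected
w2:
  start at s3
  read '1': s3 → s0
  read '0': s0 → s5
  read '0': s5 → s1
  read '1': s1 → s3
  read '0': s3 → s0
  read '1': s0 → s0
  read '0': s0 → s5
  read '0': s5 → s1
  read '1': s1 → s3
  read '0': s3 → s0
  read '0': s0 → s5
  read '1': s5 → s0
  end s0, rejected
w3:
  start at s3
  read '0': s3 → s0
  read '1': s0 → s0
  read '1': s0 → s0
  read '0': s0 → s5
  read '1': s5 → s0
  read '0': s0 → s5
  read '1': s5 → s0
  read '0': s0 → s5
  read '1': s5 → s0
  read '0': s0 → s5
  read '1': s5 → s0
  end s0, rejected
w4:
  start at s3
  read '0': s3 → s0
  read '0': s0 → s5
  read '1': s5 → s0
  read '1': s0 → s0
  read '0': s0 → s5
  read '0': s5 → s1
  read '0': s1 → s5
  read '0': s5 → s1
  end s1, accepted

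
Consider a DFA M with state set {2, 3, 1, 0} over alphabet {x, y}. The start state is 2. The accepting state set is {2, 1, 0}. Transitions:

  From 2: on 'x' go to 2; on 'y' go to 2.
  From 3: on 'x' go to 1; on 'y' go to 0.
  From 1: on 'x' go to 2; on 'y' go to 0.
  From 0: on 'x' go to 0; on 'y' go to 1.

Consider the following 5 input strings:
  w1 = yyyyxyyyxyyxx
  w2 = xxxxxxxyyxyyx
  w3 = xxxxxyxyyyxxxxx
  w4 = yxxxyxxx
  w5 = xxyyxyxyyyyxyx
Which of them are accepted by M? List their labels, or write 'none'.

w1, w2, w3, w4, w5

w1:
  start at 2
  read 'y': 2 → 2
  read 'y': 2 → 2
  read 'y': 2 → 2
  read 'y': 2 → 2
  read 'x': 2 → 2
  read 'y': 2 → 2
  read 'y': 2 → 2
  read 'y': 2 → 2
  read 'x': 2 → 2
  read 'y': 2 → 2
  read 'y': 2 → 2
  read 'x': 2 → 2
  read 'x': 2 → 2
  end 2, accepted
w2:
  start at 2
  read 'x': 2 → 2
  read 'x': 2 → 2
  read 'x': 2 → 2
  read 'x': 2 → 2
  read 'x': 2 → 2
  read 'x': 2 → 2
  read 'x': 2 → 2
  read 'y': 2 → 2
  read 'y': 2 → 2
  read 'x': 2 → 2
  read 'y': 2 → 2
  read 'y': 2 → 2
  read 'x': 2 → 2
  end 2, accepted
w3:
  start at 2
  read 'x': 2 → 2
  read 'x': 2 → 2
  read 'x': 2 → 2
  read 'x': 2 → 2
  read 'x': 2 → 2
  read 'y': 2 → 2
  read 'x': 2 → 2
  read 'y': 2 → 2
  read 'y': 2 → 2
  read 'y': 2 → 2
  read 'x': 2 → 2
  read 'x': 2 → 2
  read 'x': 2 → 2
  read 'x': 2 → 2
  read 'x': 2 → 2
  end 2, accepted
w4:
  start at 2
  read 'y': 2 → 2
  read 'x': 2 → 2
  read 'x': 2 → 2
  read 'x': 2 → 2
  read 'y': 2 → 2
  read 'x': 2 → 2
  read 'x': 2 → 2
  read 'x': 2 → 2
  end 2, accepted
w5:
  start at 2
  read 'x': 2 → 2
  read 'x': 2 → 2
  read 'y': 2 → 2
  read 'y': 2 → 2
  read 'x': 2 → 2
  read 'y': 2 → 2
  read 'x': 2 → 2
  read 'y': 2 → 2
  read 'y': 2 → 2
  read 'y': 2 → 2
  read 'y': 2 → 2
  read 'x': 2 → 2
  read 'y': 2 → 2
  read 'x': 2 → 2
  end 2, accepted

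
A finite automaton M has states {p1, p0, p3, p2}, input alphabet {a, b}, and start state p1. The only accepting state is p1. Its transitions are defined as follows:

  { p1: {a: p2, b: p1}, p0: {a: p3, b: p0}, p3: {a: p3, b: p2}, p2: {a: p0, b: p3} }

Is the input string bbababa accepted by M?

Trace: p1 -b-> p1 -b-> p1 -a-> p2 -b-> p3 -a-> p3 -b-> p2 -a-> p0
End state p0 is not accepting.

No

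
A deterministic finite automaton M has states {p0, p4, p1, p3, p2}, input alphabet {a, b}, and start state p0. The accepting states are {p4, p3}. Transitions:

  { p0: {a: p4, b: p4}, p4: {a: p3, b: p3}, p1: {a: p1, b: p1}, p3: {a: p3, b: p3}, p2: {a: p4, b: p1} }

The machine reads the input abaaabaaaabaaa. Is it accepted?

Yes

p0 → p4 → p3 → p3 → p3 → p3 → p3 → p3 → p3 → p3 → p3 → p3 → p3 → p3 → p3
End state p3 is accepting.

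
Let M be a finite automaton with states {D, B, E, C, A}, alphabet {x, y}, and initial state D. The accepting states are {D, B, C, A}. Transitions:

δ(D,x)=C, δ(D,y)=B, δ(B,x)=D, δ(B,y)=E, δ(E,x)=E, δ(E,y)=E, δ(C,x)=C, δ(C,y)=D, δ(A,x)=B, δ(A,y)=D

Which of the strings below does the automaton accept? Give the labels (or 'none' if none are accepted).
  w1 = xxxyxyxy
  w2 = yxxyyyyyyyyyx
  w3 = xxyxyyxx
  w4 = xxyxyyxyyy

w1: D → C → C → C → D → C → D → C → D  → end D, accepted
w2: D → B → D → C → D → B → E → E → E → E → E → E → E → E  → end E, rejected
w3: D → C → C → D → C → D → B → D → C  → end C, accepted
w4: D → C → C → D → C → D → B → D → B → E → E  → end E, rejected

w1, w3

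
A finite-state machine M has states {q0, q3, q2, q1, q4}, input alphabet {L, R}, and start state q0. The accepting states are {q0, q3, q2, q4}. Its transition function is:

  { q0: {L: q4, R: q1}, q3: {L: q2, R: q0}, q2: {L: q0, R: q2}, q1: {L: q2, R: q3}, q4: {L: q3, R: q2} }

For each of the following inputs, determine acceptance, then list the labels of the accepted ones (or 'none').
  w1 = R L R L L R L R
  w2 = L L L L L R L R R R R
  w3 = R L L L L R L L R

w3

w1:
  start at q0
  read 'R': q0 → q1
  read 'L': q1 → q2
  read 'R': q2 → q2
  read 'L': q2 → q0
  read 'L': q0 → q4
  read 'R': q4 → q2
  read 'L': q2 → q0
  read 'R': q0 → q1
  end q1, rejected
w2:
  start at q0
  read 'L': q0 → q4
  read 'L': q4 → q3
  read 'L': q3 → q2
  read 'L': q2 → q0
  read 'L': q0 → q4
  read 'R': q4 → q2
  read 'L': q2 → q0
  read 'R': q0 → q1
  read 'R': q1 → q3
  read 'R': q3 → q0
  read 'R': q0 → q1
  end q1, rejected
w3:
  start at q0
  read 'R': q0 → q1
  read 'L': q1 → q2
  read 'L': q2 → q0
  read 'L': q0 → q4
  read 'L': q4 → q3
  read 'R': q3 → q0
  read 'L': q0 → q4
  read 'L': q4 → q3
  read 'R': q3 → q0
  end q0, accepted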